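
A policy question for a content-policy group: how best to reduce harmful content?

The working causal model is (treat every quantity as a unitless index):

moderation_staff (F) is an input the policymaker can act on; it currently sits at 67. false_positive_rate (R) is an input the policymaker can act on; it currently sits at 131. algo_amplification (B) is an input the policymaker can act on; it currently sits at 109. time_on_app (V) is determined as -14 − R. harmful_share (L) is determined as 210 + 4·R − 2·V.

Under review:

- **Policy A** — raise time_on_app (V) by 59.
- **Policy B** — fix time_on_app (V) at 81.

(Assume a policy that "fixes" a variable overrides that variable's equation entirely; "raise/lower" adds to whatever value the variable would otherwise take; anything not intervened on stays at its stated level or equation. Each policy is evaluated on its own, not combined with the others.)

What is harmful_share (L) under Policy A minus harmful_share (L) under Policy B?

Policy A (V + 59):
  R = 131
  V = -14 − 131 (+59 from intervention) = -86
  L = 210 + 4·131 − 2·(-86) = 906
Policy B (V := 81):
  R = 131
  V = 81
  L = 210 + 4·131 − 2·81 = 572
L: 906 − 572 = 334

334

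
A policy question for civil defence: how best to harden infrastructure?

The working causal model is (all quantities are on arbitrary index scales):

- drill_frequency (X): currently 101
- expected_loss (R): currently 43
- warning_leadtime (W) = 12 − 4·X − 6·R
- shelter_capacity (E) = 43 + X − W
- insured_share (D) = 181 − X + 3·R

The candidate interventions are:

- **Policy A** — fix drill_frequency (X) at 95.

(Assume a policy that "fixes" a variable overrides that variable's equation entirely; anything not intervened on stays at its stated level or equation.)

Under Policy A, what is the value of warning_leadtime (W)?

Policy A (X := 95):
  X = 95
  R = 43
  W = 12 − 4·95 − 6·43 = -626

-626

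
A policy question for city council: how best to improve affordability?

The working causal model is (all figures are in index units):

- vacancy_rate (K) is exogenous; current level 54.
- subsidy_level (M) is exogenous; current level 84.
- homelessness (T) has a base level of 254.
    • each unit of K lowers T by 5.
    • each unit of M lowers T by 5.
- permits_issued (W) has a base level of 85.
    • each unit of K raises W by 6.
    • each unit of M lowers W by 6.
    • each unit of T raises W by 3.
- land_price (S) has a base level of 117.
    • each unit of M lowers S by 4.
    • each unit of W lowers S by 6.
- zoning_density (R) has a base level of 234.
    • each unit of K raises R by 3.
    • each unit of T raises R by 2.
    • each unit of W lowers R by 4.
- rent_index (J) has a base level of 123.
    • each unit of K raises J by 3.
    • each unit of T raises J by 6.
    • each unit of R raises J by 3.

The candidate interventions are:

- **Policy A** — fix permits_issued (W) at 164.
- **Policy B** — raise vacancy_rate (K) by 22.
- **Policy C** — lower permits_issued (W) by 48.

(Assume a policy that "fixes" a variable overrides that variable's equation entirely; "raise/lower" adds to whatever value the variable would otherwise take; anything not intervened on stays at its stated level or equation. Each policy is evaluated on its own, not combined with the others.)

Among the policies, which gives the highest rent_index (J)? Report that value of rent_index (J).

14397

Policy A (W := 164):
  K = 54
  M = 84
  T = 254 − 5·54 − 5·84 = -436
  W = 164
  R = 234 + 3·54 + 2·(-436) − 4·164 = -1132
  J = 123 + 3·54 + 6·(-436) + 3·(-1132) = -5727
Policy B (K + 22):
  K = 54 + 22 = 76
  M = 84
  T = 254 − 5·76 − 5·84 = -546
  W = 85 + 6·76 − 6·84 + 3·(-546) = -1601
  R = 234 + 3·76 + 2·(-546) − 4·(-1601) = 5774
  J = 123 + 3·76 + 6·(-546) + 3·5774 = 14397
Policy C (W − 48):
  K = 54
  M = 84
  T = 254 − 5·54 − 5·84 = -436
  W = 85 + 6·54 − 6·84 + 3·(-436) (−48 from intervention) = -1451
  R = 234 + 3·54 + 2·(-436) − 4·(-1451) = 5328
  J = 123 + 3·54 + 6·(-436) + 3·5328 = 13653
Comparing — Policy A: J=-5727, Policy B: J=14397, Policy C: J=13653. Highest is 14397 (Policy B).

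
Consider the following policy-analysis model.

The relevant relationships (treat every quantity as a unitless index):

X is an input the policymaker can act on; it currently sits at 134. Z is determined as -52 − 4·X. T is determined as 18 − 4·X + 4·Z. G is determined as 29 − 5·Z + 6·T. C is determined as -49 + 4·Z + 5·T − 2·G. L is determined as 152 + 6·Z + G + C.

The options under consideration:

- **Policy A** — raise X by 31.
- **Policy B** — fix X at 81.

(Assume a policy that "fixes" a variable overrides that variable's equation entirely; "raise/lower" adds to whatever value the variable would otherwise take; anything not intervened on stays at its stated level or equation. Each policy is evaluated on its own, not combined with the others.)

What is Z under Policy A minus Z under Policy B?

-336

Policy A (X + 31):
  X = 134 + 31 = 165
  Z = -52 − 4·165 = -712
Policy B (X := 81):
  X = 81
  Z = -52 − 4·81 = -376
Z: -712 − (-376) = -336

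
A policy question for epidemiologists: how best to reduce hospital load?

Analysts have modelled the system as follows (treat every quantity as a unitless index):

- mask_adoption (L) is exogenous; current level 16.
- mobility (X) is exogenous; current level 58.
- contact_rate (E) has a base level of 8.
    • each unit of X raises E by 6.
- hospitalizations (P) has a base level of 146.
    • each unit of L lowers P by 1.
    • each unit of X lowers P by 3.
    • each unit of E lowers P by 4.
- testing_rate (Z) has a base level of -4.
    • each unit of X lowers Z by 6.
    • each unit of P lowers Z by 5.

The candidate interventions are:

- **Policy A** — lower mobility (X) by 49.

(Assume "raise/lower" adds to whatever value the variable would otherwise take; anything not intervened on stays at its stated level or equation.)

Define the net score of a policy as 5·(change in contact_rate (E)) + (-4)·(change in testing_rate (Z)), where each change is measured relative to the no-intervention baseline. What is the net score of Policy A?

23814

Baseline:
  L = 16
  X = 58
  E = 8 + 6·58 = 356
  P = 146 − 16 − 3·58 − 4·356 = -1468
  Z = -4 − 6·58 − 5·(-1468) = 6988
Policy A (X − 49):
  L = 16
  X = 58 − 49 = 9
  E = 8 + 6·9 = 62
  P = 146 − 16 − 3·9 − 4·62 = -145
  Z = -4 − 6·9 − 5·(-145) = 667
ΔE = 62 − 356 = -294; ΔZ = 667 − 6988 = -6321
Score = 5·(-294) + (-4)·(-6321) = 23814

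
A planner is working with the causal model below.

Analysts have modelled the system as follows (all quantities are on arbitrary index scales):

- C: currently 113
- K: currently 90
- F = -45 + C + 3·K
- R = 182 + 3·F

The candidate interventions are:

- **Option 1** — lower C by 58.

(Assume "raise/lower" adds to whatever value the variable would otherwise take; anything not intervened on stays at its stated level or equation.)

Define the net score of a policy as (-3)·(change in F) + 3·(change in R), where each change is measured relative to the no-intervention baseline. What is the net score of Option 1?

Baseline:
  C = 113
  K = 90
  F = -45 + 113 + 3·90 = 338
  R = 182 + 3·338 = 1196
Option 1 (C − 58):
  C = 113 − 58 = 55
  K = 90
  F = -45 + 55 + 3·90 = 280
  R = 182 + 3·280 = 1022
ΔF = 280 − 338 = -58; ΔR = 1022 − 1196 = -174
Score = (-3)·(-58) + 3·(-174) = -348

-348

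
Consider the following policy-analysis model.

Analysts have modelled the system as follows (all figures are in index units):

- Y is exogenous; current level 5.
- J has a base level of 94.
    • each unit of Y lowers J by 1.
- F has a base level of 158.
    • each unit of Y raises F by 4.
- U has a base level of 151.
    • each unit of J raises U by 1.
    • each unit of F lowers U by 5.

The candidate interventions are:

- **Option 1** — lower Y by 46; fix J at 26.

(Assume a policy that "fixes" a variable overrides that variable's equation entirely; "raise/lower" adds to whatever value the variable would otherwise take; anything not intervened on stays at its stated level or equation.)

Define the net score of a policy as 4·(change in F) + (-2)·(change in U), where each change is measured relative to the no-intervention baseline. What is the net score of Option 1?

Baseline:
  Y = 5
  J = 94 − 5 = 89
  F = 158 + 4·5 = 178
  U = 151 + 89 − 5·178 = -650
Option 1 (Y − 46, J := 26):
  Y = 5 − 46 = -41
  J = 26
  F = 158 + 4·(-41) = -6
  U = 151 + 26 − 5·(-6) = 207
ΔF = -6 − 178 = -184; ΔU = 207 − (-650) = 857
Score = 4·(-184) + (-2)·857 = -2450

-2450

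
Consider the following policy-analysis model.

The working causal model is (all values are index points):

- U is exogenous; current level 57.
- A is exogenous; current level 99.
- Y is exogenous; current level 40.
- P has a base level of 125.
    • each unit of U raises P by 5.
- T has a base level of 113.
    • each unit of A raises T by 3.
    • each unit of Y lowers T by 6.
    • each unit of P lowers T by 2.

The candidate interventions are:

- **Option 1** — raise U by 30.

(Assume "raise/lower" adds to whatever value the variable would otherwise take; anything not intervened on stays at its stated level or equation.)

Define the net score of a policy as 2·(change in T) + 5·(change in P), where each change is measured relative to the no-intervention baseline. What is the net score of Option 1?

150

Baseline:
  U = 57
  A = 99
  Y = 40
  P = 125 + 5·57 = 410
  T = 113 + 3·99 − 6·40 − 2·410 = -650
Option 1 (U + 30):
  U = 57 + 30 = 87
  A = 99
  Y = 40
  P = 125 + 5·87 = 560
  T = 113 + 3·99 − 6·40 − 2·560 = -950
ΔT = -950 − (-650) = -300; ΔP = 560 − 410 = 150
Score = 2·(-300) + 5·150 = 150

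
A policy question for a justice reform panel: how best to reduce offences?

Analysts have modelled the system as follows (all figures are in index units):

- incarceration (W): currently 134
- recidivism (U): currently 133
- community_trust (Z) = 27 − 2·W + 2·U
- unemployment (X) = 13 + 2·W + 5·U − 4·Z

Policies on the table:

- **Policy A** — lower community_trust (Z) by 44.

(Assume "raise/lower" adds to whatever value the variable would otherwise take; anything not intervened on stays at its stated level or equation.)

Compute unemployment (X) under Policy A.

Policy A (Z − 44):
  W = 134
  U = 133
  Z = 27 − 2·134 + 2·133 (−44 from intervention) = -19
  X = 13 + 2·134 + 5·133 − 4·(-19) = 1022

1022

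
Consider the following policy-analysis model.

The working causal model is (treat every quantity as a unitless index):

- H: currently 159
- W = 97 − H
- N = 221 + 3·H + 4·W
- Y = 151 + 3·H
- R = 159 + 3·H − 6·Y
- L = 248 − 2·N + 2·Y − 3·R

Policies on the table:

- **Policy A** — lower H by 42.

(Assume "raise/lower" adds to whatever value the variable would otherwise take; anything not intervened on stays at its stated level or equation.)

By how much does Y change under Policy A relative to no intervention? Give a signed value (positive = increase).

Baseline:
  H = 159
  Y = 151 + 3·159 = 628
Policy A (H − 42):
  H = 159 − 42 = 117
  Y = 151 + 3·117 = 502
Change in Y: 502 − 628 = -126

-126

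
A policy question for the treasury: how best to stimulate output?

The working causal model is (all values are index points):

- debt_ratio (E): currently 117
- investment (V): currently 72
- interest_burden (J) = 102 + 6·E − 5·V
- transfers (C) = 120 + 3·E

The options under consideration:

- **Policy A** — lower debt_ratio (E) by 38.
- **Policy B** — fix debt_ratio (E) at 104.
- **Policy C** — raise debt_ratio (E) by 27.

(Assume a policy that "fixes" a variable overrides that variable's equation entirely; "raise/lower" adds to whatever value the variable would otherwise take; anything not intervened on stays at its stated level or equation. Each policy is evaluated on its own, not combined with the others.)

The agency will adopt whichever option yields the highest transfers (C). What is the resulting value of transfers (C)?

552

Policy A (E − 38):
  E = 117 − 38 = 79
  C = 120 + 3·79 = 357
Policy B (E := 104):
  E = 104
  C = 120 + 3·104 = 432
Policy C (E + 27):
  E = 117 + 27 = 144
  C = 120 + 3·144 = 552
Comparing — Policy A: C=357, Policy B: C=432, Policy C: C=552. Highest is 552 (Policy C).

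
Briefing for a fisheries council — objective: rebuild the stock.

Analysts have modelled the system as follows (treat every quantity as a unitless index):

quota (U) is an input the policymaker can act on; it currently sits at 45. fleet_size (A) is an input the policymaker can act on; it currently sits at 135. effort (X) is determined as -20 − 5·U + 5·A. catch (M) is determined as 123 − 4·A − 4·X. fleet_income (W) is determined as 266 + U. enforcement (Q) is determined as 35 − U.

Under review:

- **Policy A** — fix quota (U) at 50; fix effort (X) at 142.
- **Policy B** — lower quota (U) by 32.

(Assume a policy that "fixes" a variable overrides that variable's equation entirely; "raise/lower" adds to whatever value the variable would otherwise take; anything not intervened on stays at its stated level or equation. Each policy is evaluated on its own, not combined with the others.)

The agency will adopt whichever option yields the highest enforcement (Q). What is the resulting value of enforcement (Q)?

22

Policy A (U := 50, X := 142):
  U = 50
  Q = 35 − 50 = -15
Policy B (U − 32):
  U = 45 − 32 = 13
  Q = 35 − 13 = 22
Comparing — Policy A: Q=-15, Policy B: Q=22. Highest is 22 (Policy B).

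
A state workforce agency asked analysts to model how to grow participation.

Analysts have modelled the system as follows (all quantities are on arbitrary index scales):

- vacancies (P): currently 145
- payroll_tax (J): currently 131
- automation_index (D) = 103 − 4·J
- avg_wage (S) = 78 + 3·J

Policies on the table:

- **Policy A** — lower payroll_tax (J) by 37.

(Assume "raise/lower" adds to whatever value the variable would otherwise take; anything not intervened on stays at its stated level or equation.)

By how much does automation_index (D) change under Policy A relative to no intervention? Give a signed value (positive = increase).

Baseline:
  J = 131
  D = 103 − 4·131 = -421
Policy A (J − 37):
  J = 131 − 37 = 94
  D = 103 − 4·94 = -273
Change in D: -273 − (-421) = 148

148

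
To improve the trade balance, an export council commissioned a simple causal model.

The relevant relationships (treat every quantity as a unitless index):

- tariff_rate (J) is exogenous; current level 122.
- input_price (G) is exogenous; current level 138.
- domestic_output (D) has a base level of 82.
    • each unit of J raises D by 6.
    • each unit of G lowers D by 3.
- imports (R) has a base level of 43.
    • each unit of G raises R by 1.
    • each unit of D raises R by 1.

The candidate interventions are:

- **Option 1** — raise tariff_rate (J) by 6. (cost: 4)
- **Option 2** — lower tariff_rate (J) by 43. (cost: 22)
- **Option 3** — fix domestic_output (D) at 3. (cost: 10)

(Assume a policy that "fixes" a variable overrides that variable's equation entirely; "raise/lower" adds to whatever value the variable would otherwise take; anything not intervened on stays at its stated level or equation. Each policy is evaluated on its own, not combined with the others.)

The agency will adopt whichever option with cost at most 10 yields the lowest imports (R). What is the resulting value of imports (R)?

184

Option 1 (J + 6):
  J = 122 + 6 = 128
  G = 138
  D = 82 + 6·128 − 3·138 = 436
  R = 43 + 138 + 436 = 617
Option 3 (D := 3):
  J = 122
  G = 138
  D = 3
  R = 43 + 138 + 3 = 184
Comparing — Option 1: R=617, Option 3: R=184. Lowest is 184 (Option 3).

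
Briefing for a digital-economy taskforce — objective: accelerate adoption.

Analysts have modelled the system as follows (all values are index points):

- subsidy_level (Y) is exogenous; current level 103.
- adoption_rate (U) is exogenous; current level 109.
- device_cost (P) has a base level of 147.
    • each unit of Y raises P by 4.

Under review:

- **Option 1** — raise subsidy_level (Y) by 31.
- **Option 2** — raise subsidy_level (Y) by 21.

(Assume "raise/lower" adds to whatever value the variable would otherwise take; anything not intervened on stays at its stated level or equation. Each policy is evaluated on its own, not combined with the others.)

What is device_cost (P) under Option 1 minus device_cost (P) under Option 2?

40

Option 1 (Y + 31):
  Y = 103 + 31 = 134
  P = 147 + 4·134 = 683
Option 2 (Y + 21):
  Y = 103 + 21 = 124
  P = 147 + 4·124 = 643
P: 683 − 643 = 40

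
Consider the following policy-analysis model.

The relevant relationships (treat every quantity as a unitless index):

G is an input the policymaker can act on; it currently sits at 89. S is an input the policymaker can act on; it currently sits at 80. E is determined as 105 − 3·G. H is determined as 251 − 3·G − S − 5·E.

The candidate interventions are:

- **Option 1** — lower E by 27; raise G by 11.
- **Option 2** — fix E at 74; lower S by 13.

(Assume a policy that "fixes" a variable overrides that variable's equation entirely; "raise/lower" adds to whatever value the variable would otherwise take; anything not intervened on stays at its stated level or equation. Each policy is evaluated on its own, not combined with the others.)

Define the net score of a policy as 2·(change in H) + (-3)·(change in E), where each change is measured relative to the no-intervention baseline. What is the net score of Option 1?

714

Baseline:
  G = 89
  S = 80
  E = 105 − 3·89 = -162
  H = 251 − 3·89 − 80 − 5·(-162) = 714
Option 1 (E − 27, G + 11):
  G = 89 + 11 = 100
  S = 80
  E = 105 − 3·100 (−27 from intervention) = -222
  H = 251 − 3·100 − 80 − 5·(-222) = 981
ΔH = 981 − 714 = 267; ΔE = -222 − (-162) = -60
Score = 2·267 + (-3)·(-60) = 714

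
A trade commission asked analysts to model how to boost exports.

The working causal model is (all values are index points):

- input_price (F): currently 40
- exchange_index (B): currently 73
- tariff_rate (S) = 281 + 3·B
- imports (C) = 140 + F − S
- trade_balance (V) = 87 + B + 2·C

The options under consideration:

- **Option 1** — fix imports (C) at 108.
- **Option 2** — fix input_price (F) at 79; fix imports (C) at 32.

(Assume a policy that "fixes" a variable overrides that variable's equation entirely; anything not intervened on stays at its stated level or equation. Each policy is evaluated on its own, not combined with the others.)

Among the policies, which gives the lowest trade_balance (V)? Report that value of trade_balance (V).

224

Option 1 (C := 108):
  F = 40
  B = 73
  S = 281 + 3·73 = 500
  C = 108
  V = 87 + 73 + 2·108 = 376
Option 2 (F := 79, C := 32):
  F = 79
  B = 73
  S = 281 + 3·73 = 500
  C = 32
  V = 87 + 73 + 2·32 = 224
Comparing — Option 1: V=376, Option 2: V=224. Lowest is 224 (Option 2).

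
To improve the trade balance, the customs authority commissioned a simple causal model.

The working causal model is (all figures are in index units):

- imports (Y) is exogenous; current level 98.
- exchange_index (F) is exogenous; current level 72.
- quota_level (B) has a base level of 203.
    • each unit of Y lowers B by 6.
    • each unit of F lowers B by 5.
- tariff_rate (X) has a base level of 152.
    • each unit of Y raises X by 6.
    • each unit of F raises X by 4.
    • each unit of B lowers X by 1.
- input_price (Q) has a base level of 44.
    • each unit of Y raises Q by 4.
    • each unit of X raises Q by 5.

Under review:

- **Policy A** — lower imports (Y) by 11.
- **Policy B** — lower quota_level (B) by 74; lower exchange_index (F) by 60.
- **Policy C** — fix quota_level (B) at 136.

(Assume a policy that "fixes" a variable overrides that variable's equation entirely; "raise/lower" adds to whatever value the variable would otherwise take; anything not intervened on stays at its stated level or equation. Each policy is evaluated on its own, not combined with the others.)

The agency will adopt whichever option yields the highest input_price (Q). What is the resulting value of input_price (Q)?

8597

Policy A (Y − 11):
  Y = 98 − 11 = 87
  F = 72
  B = 203 − 6·87 − 5·72 = -679
  X = 152 + 6·87 + 4·72 − (-679) = 1641
  Q = 44 + 4·87 + 5·1641 = 8597
Policy B (B − 74, F − 60):
  Y = 98
  F = 72 − 60 = 12
  B = 203 − 6·98 − 5·12 (−74 from intervention) = -519
  X = 152 + 6·98 + 4·12 − (-519) = 1307
  Q = 44 + 4·98 + 5·1307 = 6971
Policy C (B := 136):
  Y = 98
  F = 72
  B = 136
  X = 152 + 6·98 + 4·72 − 136 = 892
  Q = 44 + 4·98 + 5·892 = 4896
Comparing — Policy A: Q=8597, Policy B: Q=6971, Policy C: Q=4896. Highest is 8597 (Policy A).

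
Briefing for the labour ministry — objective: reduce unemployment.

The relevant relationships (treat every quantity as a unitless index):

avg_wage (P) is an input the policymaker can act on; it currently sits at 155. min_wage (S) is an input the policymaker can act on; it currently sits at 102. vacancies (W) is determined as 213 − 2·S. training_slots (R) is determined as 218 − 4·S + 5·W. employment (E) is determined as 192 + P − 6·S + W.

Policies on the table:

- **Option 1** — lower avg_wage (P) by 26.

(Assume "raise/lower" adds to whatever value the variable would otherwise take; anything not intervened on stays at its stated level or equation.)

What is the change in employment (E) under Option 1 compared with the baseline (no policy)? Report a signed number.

Baseline:
  P = 155
  S = 102
  W = 213 − 2·102 = 9
  E = 192 + 155 − 6·102 + 9 = -256
Option 1 (P − 26):
  P = 155 − 26 = 129
  S = 102
  W = 213 − 2·102 = 9
  E = 192 + 129 − 6·102 + 9 = -282
Change in E: -282 − (-256) = -26

-26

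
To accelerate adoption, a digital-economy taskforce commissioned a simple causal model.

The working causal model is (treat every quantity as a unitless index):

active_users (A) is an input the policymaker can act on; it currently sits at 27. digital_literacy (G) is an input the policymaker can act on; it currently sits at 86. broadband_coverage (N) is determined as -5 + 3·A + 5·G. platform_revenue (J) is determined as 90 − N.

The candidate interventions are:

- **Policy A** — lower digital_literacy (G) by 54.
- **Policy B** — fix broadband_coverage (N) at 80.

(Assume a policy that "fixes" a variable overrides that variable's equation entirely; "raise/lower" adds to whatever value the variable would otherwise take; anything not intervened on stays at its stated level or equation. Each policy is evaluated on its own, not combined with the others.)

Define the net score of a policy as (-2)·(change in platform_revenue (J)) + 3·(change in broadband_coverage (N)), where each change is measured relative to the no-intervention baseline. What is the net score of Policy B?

-2130

Baseline:
  A = 27
  G = 86
  N = -5 + 3·27 + 5·86 = 506
  J = 90 − 506 = -416
Policy B (N := 80):
  A = 27
  G = 86
  N = 80
  J = 90 − 80 = 10
ΔJ = 10 − (-416) = 426; ΔN = 80 − 506 = -426
Score = (-2)·426 + 3·(-426) = -2130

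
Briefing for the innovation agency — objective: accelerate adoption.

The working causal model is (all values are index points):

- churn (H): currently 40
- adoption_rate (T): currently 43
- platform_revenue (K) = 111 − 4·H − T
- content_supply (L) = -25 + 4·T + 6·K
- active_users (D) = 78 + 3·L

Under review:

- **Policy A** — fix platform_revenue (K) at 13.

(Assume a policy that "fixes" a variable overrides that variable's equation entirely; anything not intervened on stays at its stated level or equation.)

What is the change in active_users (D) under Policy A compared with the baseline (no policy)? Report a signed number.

1890

Baseline:
  H = 40
  T = 43
  K = 111 − 4·40 − 43 = -92
  L = -25 + 4·43 + 6·(-92) = -405
  D = 78 + 3·(-405) = -1137
Policy A (K := 13):
  H = 40
  T = 43
  K = 13
  L = -25 + 4·43 + 6·13 = 225
  D = 78 + 3·225 = 753
Change in D: 753 − (-1137) = 1890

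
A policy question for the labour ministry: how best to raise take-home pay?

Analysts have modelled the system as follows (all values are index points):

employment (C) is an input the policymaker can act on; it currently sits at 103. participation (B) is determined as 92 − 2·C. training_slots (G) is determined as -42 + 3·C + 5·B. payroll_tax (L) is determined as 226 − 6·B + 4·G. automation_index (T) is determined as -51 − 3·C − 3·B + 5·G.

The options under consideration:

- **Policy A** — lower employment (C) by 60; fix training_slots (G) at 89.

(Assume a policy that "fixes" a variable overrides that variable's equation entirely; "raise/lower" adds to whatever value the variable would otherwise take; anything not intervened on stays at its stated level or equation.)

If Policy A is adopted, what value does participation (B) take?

6

Policy A (C − 60, G := 89):
  C = 103 − 60 = 43
  B = 92 − 2·43 = 6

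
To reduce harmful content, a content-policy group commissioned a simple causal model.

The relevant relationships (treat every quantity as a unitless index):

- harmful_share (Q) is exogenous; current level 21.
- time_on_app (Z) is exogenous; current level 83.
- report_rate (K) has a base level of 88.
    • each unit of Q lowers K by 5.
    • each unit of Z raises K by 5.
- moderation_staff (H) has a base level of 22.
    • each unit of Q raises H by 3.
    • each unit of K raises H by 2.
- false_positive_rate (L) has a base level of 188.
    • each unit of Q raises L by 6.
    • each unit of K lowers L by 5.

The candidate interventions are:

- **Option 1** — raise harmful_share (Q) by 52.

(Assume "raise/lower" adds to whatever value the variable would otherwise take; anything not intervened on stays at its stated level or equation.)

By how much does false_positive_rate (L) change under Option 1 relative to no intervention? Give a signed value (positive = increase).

1612

Baseline:
  Q = 21
  Z = 83
  K = 88 − 5·21 + 5·83 = 398
  L = 188 + 6·21 − 5·398 = -1676
Option 1 (Q + 52):
  Q = 21 + 52 = 73
  Z = 83
  K = 88 − 5·73 + 5·83 = 138
  L = 188 + 6·73 − 5·138 = -64
Change in L: -64 − (-1676) = 1612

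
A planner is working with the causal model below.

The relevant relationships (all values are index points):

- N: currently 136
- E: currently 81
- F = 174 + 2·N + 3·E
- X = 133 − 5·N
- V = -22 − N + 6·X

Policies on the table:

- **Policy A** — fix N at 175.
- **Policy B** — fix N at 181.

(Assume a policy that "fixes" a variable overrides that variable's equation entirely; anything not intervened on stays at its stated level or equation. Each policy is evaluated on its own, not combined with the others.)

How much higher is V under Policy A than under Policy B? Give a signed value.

186

Policy A (N := 175):
  N = 175
  X = 133 − 5·175 = -742
  V = -22 − 175 + 6·(-742) = -4649
Policy B (N := 181):
  N = 181
  X = 133 − 5·181 = -772
  V = -22 − 181 + 6·(-772) = -4835
V: -4649 − (-4835) = 186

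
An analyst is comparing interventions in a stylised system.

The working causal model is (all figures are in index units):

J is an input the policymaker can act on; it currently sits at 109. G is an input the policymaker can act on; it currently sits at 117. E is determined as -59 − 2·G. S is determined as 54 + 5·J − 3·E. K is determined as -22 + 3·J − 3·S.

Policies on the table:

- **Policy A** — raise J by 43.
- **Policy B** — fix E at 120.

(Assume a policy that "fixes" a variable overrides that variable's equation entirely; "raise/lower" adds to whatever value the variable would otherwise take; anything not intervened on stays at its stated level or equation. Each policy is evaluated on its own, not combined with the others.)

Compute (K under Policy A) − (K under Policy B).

Policy A (J + 43):
  J = 109 + 43 = 152
  G = 117
  E = -59 − 2·117 = -293
  S = 54 + 5·152 − 3·(-293) = 1693
  K = -22 + 3·152 − 3·1693 = -4645
Policy B (E := 120):
  J = 109
  G = 117
  E = 120
  S = 54 + 5·109 − 3·120 = 239
  K = -22 + 3·109 − 3·239 = -412
K: -4645 − (-412) = -4233

-4233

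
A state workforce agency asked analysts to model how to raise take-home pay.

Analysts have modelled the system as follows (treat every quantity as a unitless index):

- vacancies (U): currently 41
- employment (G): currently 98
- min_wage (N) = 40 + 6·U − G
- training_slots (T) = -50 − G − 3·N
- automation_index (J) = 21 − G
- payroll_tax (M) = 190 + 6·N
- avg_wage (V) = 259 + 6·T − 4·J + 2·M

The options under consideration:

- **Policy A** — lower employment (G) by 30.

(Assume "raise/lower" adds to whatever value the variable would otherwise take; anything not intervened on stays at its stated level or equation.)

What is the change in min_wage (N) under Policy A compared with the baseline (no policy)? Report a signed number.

Baseline:
  U = 41
  G = 98
  N = 40 + 6·41 − 98 = 188
Policy A (G − 30):
  U = 41
  G = 98 − 30 = 68
  N = 40 + 6·41 − 68 = 218
Change in N: 218 − 188 = 30

30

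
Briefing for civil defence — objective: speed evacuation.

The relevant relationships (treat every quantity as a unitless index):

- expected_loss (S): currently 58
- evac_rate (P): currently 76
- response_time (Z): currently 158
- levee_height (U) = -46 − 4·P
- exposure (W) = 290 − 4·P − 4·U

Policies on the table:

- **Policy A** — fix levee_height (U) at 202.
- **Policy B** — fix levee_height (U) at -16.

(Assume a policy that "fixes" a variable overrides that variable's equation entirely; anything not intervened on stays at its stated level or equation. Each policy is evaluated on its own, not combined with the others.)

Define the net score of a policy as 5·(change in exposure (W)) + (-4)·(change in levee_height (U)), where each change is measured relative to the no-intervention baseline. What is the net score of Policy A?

Baseline:
  P = 76
  U = -46 − 4·76 = -350
  W = 290 − 4·76 − 4·(-350) = 1386
Policy A (U := 202):
  P = 76
  U = 202
  W = 290 − 4·76 − 4·202 = -822
ΔW = -822 − 1386 = -2208; ΔU = 202 − (-350) = 552
Score = 5·(-2208) + (-4)·552 = -13248

-13248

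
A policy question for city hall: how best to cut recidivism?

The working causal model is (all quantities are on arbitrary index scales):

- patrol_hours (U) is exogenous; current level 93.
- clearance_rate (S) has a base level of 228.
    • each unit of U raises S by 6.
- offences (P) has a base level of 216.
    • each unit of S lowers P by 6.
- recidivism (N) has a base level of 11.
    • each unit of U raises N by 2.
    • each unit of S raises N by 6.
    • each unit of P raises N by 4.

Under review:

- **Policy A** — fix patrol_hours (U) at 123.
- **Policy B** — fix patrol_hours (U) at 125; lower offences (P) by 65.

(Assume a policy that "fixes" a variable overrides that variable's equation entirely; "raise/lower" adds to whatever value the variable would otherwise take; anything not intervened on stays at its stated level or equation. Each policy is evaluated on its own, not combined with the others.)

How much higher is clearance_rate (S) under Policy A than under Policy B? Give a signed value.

Policy A (U := 123):
  U = 123
  S = 228 + 6·123 = 966
Policy B (U := 125, P − 65):
  U = 125
  S = 228 + 6·125 = 978
S: 966 − 978 = -12

-12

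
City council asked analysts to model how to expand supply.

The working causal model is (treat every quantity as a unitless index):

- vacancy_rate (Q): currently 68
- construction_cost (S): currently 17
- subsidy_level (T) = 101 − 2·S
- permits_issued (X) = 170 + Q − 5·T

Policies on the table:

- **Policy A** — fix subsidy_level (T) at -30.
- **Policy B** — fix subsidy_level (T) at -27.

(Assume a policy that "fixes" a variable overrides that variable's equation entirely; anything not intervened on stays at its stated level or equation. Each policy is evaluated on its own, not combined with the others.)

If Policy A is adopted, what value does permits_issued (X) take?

Policy A (T := -30):
  Q = 68
  S = 17
  T = -30
  X = 170 + 68 − 5·(-30) = 388

388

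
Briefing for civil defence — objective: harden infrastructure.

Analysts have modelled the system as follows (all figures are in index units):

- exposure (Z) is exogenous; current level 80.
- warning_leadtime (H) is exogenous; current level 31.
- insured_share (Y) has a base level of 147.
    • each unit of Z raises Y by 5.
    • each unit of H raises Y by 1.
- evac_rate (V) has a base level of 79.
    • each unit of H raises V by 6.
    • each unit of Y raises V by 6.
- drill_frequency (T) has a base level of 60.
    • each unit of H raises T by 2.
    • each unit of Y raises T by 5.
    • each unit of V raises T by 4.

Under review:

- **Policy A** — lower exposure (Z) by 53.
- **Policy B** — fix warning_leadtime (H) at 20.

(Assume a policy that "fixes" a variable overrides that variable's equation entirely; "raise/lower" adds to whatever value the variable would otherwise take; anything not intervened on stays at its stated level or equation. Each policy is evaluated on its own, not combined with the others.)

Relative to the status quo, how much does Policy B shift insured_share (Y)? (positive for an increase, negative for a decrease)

-11

Baseline:
  Z = 80
  H = 31
  Y = 147 + 5·80 + 31 = 578
Policy B (H := 20):
  Z = 80
  H = 20
  Y = 147 + 5·80 + 20 = 567
Change in Y: 567 − 578 = -11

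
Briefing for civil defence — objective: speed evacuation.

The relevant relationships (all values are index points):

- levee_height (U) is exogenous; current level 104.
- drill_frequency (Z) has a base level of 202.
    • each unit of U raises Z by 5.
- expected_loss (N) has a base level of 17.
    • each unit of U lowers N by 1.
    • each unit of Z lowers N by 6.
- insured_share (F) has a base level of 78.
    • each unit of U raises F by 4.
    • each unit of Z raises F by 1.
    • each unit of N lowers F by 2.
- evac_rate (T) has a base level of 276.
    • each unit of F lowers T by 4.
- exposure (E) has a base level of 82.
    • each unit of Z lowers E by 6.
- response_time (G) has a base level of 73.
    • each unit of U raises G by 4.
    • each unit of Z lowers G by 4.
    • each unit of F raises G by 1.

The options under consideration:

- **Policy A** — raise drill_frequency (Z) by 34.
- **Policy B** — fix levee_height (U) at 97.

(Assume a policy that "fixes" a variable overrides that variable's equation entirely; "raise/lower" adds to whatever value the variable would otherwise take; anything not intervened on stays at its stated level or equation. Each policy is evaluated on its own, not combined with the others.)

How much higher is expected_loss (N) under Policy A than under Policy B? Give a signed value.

-421

Policy A (Z + 34):
  U = 104
  Z = 202 + 5·104 (+34 from intervention) = 756
  N = 17 − 104 − 6·756 = -4623
Policy B (U := 97):
  U = 97
  Z = 202 + 5·97 = 687
  N = 17 − 97 − 6·687 = -4202
N: -4623 − (-4202) = -421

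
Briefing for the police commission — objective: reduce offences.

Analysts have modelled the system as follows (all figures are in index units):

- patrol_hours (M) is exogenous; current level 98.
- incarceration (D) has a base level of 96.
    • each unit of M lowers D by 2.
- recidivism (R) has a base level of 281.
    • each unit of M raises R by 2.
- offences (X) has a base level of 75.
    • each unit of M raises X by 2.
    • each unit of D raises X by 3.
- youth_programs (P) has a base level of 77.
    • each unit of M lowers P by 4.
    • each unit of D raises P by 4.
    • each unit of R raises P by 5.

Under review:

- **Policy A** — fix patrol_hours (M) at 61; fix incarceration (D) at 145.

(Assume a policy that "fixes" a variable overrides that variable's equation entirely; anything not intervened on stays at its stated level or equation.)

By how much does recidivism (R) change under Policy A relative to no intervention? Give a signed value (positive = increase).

-74

Baseline:
  M = 98
  R = 281 + 2·98 = 477
Policy A (M := 61, D := 145):
  M = 61
  R = 281 + 2·61 = 403
Change in R: 403 − 477 = -74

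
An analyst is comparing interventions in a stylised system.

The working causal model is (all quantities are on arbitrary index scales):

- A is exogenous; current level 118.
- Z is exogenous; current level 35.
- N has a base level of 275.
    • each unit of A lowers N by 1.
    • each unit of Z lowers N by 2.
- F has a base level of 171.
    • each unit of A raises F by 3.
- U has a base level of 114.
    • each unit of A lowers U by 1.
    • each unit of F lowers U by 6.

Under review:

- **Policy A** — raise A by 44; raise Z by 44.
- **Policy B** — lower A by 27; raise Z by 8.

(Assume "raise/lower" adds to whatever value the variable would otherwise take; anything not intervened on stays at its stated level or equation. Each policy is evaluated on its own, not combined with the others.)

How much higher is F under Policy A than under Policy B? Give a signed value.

213

Policy A (A + 44, Z + 44):
  A = 118 + 44 = 162
  F = 171 + 3·162 = 657
Policy B (A − 27, Z + 8):
  A = 118 − 27 = 91
  F = 171 + 3·91 = 444
F: 657 − 444 = 213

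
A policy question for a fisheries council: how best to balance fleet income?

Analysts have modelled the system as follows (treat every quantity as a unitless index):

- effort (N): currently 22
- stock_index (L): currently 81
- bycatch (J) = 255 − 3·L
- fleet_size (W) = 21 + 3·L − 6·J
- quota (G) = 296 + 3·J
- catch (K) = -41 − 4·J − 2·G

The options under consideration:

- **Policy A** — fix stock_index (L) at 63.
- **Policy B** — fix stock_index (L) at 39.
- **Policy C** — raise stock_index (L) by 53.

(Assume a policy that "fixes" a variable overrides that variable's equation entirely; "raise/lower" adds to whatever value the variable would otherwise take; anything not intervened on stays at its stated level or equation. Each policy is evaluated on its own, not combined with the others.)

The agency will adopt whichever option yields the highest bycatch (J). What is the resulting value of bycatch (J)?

138

Policy A (L := 63):
  L = 63
  J = 255 − 3·63 = 66
Policy B (L := 39):
  L = 39
  J = 255 − 3·39 = 138
Policy C (L + 53):
  L = 81 + 53 = 134
  J = 255 − 3·134 = -147
Comparing — Policy A: J=66, Policy B: J=138, Policy C: J=-147. Highest is 138 (Policy B).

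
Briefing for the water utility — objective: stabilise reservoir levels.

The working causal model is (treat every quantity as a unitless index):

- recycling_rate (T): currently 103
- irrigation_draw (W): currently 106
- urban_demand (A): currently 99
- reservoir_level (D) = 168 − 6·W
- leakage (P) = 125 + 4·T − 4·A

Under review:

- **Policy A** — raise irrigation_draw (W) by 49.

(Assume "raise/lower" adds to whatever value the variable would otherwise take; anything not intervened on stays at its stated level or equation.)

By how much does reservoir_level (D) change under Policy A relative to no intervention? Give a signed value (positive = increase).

-294

Baseline:
  W = 106
  D = 168 − 6·106 = -468
Policy A (W + 49):
  W = 106 + 49 = 155
  D = 168 − 6·155 = -762
Change in D: -762 − (-468) = -294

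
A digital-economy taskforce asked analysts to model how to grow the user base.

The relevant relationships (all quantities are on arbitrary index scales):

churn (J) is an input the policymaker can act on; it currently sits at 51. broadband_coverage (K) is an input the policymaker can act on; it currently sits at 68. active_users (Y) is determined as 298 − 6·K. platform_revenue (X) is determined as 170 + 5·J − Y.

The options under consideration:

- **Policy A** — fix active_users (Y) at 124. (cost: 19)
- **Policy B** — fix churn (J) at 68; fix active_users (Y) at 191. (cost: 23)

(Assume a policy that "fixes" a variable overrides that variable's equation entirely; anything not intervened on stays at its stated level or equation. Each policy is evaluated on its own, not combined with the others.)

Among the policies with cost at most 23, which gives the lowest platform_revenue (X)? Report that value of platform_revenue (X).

301

Policy A (Y := 124):
  J = 51
  K = 68
  Y = 124
  X = 170 + 5·51 − 124 = 301
Policy B (J := 68, Y := 191):
  J = 68
  K = 68
  Y = 191
  X = 170 + 5·68 − 191 = 319
Comparing — Policy A: X=301, Policy B: X=319. Lowest is 301 (Policy A).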